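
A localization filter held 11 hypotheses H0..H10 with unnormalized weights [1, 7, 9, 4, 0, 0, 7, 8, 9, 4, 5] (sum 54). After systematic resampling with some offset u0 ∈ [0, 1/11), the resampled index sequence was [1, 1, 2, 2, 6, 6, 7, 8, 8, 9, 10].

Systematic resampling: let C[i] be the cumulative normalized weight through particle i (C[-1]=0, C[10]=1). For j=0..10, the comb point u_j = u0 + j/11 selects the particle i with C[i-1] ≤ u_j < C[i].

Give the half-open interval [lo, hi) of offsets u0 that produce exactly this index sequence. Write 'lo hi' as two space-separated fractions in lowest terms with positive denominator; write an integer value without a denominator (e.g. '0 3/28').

C = [1/54, 4/27, 17/54, 7/18, 7/18, 7/18, 14/27, 2/3, 5/6, 49/54, 1]
j=0 picked index 1: u0 ∈ [1/54, 4/27)
j=1 picked index 1: u0 ∈ [-43/594, 17/297)
j=2 picked index 2: u0 ∈ [-10/297, 79/594)
j=3 picked index 2: u0 ∈ [-37/297, 25/594)
j=4 picked index 6: u0 ∈ [5/198, 46/297)
j=5 picked index 6: u0 ∈ [-13/198, 19/297)
j=6 picked index 7: u0 ∈ [-8/297, 4/33)
j=7 picked index 8: u0 ∈ [1/33, 13/66)
j=8 picked index 8: u0 ∈ [-2/33, 7/66)
j=9 picked index 9: u0 ∈ [1/66, 53/594)
j=10 picked index 10: u0 ∈ [-1/594, 1/11)
intersection: [1/33, 25/594)

1/33 25/594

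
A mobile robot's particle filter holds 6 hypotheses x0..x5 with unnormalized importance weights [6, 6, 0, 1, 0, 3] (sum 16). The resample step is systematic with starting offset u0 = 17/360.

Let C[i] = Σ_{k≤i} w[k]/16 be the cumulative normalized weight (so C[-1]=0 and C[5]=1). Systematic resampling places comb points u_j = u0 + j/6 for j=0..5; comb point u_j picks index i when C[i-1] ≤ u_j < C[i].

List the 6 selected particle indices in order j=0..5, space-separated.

0 0 1 1 1 5

C = [3/8, 3/4, 3/4, 13/16, 13/16, 1]
j=0: u_0=17/360 ∈ [0, 3/8) → index 0
j=1: u_1=77/360 ∈ [0, 3/8) → index 0
j=2: u_2=137/360 ∈ [3/8, 3/4) → index 1
j=3: u_3=197/360 ∈ [3/8, 3/4) → index 1
j=4: u_4=257/360 ∈ [3/8, 3/4) → index 1
j=5: u_5=317/360 ∈ [13/16, 1) → index 5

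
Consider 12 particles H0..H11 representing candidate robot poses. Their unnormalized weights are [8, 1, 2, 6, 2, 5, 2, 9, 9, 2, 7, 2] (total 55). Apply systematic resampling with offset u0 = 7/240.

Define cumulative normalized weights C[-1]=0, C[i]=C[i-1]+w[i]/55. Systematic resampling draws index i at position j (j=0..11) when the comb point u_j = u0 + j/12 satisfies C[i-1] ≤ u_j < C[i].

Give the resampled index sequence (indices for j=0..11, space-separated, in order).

C = [8/55, 9/55, 1/5, 17/55, 19/55, 24/55, 26/55, 7/11, 4/5, 46/55, 53/55, 1]
j=0: u_0=7/240 ∈ [0, 8/55) → index 0
j=1: u_1=9/80 ∈ [0, 8/55) → index 0
j=2: u_2=47/240 ∈ [9/55, 1/5) → index 2
j=3: u_3=67/240 ∈ [1/5, 17/55) → index 3
j=4: u_4=29/80 ∈ [19/55, 24/55) → index 5
j=5: u_5=107/240 ∈ [24/55, 26/55) → index 6
j=6: u_6=127/240 ∈ [26/55, 7/11) → index 7
j=7: u_7=49/80 ∈ [26/55, 7/11) → index 7
j=8: u_8=167/240 ∈ [7/11, 4/5) → index 8
j=9: u_9=187/240 ∈ [7/11, 4/5) → index 8
j=10: u_10=69/80 ∈ [46/55, 53/55) → index 10
j=11: u_11=227/240 ∈ [46/55, 53/55) → index 10

0 0 2 3 5 6 7 7 8 8 10 10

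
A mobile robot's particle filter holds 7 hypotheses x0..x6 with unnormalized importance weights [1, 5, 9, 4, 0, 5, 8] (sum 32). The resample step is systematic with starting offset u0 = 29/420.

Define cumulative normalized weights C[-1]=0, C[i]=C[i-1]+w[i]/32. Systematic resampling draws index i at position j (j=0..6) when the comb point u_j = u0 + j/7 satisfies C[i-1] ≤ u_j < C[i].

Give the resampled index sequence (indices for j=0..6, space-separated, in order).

C = [1/32, 3/16, 15/32, 19/32, 19/32, 3/4, 1]
j=0: u_0=29/420 ∈ [1/32, 3/16) → index 1
j=1: u_1=89/420 ∈ [3/16, 15/32) → index 2
j=2: u_2=149/420 ∈ [3/16, 15/32) → index 2
j=3: u_3=209/420 ∈ [15/32, 19/32) → index 3
j=4: u_4=269/420 ∈ [19/32, 3/4) → index 5
j=5: u_5=47/60 ∈ [3/4, 1) → index 6
j=6: u_6=389/420 ∈ [3/4, 1) → index 6

1 2 2 3 5 6 6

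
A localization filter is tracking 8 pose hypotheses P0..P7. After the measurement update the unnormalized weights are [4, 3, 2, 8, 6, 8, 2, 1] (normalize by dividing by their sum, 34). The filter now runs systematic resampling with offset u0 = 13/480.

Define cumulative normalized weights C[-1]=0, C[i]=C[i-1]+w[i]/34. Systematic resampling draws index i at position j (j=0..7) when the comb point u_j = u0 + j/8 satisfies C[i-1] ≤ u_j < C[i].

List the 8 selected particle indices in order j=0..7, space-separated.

C = [2/17, 7/34, 9/34, 1/2, 23/34, 31/34, 33/34, 1]
j=0: u_0=13/480 ∈ [0, 2/17) → index 0
j=1: u_1=73/480 ∈ [2/17, 7/34) → index 1
j=2: u_2=133/480 ∈ [9/34, 1/2) → index 3
j=3: u_3=193/480 ∈ [9/34, 1/2) → index 3
j=4: u_4=253/480 ∈ [1/2, 23/34) → index 4
j=5: u_5=313/480 ∈ [1/2, 23/34) → index 4
j=6: u_6=373/480 ∈ [23/34, 31/34) → index 5
j=7: u_7=433/480 ∈ [23/34, 31/34) → index 5

0 1 3 3 4 4 5 5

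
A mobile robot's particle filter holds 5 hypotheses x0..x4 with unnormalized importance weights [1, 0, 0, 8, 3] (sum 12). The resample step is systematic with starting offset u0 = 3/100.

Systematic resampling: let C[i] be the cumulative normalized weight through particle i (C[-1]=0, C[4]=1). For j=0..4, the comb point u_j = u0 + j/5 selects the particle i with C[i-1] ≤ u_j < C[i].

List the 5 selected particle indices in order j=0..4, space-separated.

C = [1/12, 1/12, 1/12, 3/4, 1]
j=0: u_0=3/100 ∈ [0, 1/12) → index 0
j=1: u_1=23/100 ∈ [1/12, 3/4) → index 3
j=2: u_2=43/100 ∈ [1/12, 3/4) → index 3
j=3: u_3=63/100 ∈ [1/12, 3/4) → index 3
j=4: u_4=83/100 ∈ [3/4, 1) → index 4

0 3 3 3 4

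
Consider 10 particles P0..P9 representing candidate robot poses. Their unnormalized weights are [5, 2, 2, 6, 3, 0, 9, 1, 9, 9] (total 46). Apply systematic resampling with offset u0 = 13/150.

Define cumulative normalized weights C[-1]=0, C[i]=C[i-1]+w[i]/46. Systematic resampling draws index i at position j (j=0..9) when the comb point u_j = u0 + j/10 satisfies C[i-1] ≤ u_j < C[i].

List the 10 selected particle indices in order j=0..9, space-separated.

C = [5/46, 7/46, 9/46, 15/46, 9/23, 9/23, 27/46, 14/23, 37/46, 1]
j=0: u_0=13/150 ∈ [0, 5/46) → index 0
j=1: u_1=14/75 ∈ [7/46, 9/46) → index 2
j=2: u_2=43/150 ∈ [9/46, 15/46) → index 3
j=3: u_3=29/75 ∈ [15/46, 9/23) → index 4
j=4: u_4=73/150 ∈ [9/23, 27/46) → index 6
j=5: u_5=44/75 ∈ [9/23, 27/46) → index 6
j=6: u_6=103/150 ∈ [14/23, 37/46) → index 8
j=7: u_7=59/75 ∈ [14/23, 37/46) → index 8
j=8: u_8=133/150 ∈ [37/46, 1) → index 9
j=9: u_9=74/75 ∈ [37/46, 1) → index 9

0 2 3 4 6 6 8 8 9 9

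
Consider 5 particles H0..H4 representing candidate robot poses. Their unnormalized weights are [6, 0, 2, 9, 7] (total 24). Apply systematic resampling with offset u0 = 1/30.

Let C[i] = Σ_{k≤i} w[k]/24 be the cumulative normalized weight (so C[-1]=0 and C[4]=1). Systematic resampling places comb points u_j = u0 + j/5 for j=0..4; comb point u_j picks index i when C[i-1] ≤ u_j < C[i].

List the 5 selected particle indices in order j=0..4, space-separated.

0 0 3 3 4

C = [1/4, 1/4, 1/3, 17/24, 1]
j=0: u_0=1/30 ∈ [0, 1/4) → index 0
j=1: u_1=7/30 ∈ [0, 1/4) → index 0
j=2: u_2=13/30 ∈ [1/3, 17/24) → index 3
j=3: u_3=19/30 ∈ [1/3, 17/24) → index 3
j=4: u_4=5/6 ∈ [17/24, 1) → index 4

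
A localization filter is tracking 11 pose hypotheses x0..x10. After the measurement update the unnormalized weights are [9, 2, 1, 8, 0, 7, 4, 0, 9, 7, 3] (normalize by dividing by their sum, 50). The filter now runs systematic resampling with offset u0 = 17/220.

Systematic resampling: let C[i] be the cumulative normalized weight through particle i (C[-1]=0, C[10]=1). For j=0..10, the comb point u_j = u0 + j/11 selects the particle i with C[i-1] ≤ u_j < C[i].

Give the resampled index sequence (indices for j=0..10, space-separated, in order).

C = [9/50, 11/50, 6/25, 2/5, 2/5, 27/50, 31/50, 31/50, 4/5, 47/50, 1]
j=0: u_0=17/220 ∈ [0, 9/50) → index 0
j=1: u_1=37/220 ∈ [0, 9/50) → index 0
j=2: u_2=57/220 ∈ [6/25, 2/5) → index 3
j=3: u_3=7/20 ∈ [6/25, 2/5) → index 3
j=4: u_4=97/220 ∈ [2/5, 27/50) → index 5
j=5: u_5=117/220 ∈ [2/5, 27/50) → index 5
j=6: u_6=137/220 ∈ [31/50, 4/5) → index 8
j=7: u_7=157/220 ∈ [31/50, 4/5) → index 8
j=8: u_8=177/220 ∈ [4/5, 47/50) → index 9
j=9: u_9=197/220 ∈ [4/5, 47/50) → index 9
j=10: u_10=217/220 ∈ [47/50, 1) → index 10

0 0 3 3 5 5 8 8 9 9 10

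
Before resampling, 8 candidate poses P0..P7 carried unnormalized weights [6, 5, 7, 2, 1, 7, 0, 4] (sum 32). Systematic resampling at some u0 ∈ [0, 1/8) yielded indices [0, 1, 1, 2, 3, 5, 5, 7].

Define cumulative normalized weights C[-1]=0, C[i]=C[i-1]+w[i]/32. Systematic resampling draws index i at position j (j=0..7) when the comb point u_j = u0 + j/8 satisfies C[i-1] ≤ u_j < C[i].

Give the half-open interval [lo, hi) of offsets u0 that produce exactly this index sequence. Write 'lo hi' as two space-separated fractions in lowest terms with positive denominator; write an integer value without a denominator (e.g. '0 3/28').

C = [3/16, 11/32, 9/16, 5/8, 21/32, 7/8, 7/8, 1]
j=0 picked index 0: u0 ∈ [0, 3/16)
j=1 picked index 1: u0 ∈ [1/16, 7/32)
j=2 picked index 1: u0 ∈ [-1/16, 3/32)
j=3 picked index 2: u0 ∈ [-1/32, 3/16)
j=4 picked index 3: u0 ∈ [1/16, 1/8)
j=5 picked index 5: u0 ∈ [1/32, 1/4)
j=6 picked index 5: u0 ∈ [-3/32, 1/8)
j=7 picked index 7: u0 ∈ [0, 1/8)
intersection: [1/16, 3/32)

1/16 3/32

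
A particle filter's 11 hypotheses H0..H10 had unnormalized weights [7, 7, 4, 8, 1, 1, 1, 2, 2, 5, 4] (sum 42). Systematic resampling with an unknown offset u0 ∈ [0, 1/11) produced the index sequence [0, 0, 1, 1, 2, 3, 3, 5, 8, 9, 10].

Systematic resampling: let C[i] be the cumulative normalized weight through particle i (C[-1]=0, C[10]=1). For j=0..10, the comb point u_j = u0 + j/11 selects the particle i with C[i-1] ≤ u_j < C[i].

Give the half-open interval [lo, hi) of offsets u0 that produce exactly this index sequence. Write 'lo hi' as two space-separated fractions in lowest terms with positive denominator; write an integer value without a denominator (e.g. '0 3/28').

C = [1/6, 1/3, 3/7, 13/21, 9/14, 2/3, 29/42, 31/42, 11/14, 19/21, 1]
j=0 picked index 0: u0 ∈ [0, 1/6)
j=1 picked index 0: u0 ∈ [-1/11, 5/66)
j=2 picked index 1: u0 ∈ [-1/66, 5/33)
j=3 picked index 1: u0 ∈ [-7/66, 2/33)
j=4 picked index 2: u0 ∈ [-1/33, 5/77)
j=5 picked index 3: u0 ∈ [-2/77, 38/231)
j=6 picked index 3: u0 ∈ [-9/77, 17/231)
j=7 picked index 5: u0 ∈ [1/154, 1/33)
j=8 picked index 8: u0 ∈ [5/462, 9/154)
j=9 picked index 9: u0 ∈ [-5/154, 20/231)
j=10 picked index 10: u0 ∈ [-1/231, 1/11)
intersection: [5/462, 1/33)

5/462 1/33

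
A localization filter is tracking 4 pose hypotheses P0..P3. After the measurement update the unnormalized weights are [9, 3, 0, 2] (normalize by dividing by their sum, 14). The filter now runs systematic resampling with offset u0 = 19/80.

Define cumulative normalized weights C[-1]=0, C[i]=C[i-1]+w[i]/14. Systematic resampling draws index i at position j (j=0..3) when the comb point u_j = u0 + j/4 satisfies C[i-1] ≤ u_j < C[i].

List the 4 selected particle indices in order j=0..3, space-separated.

0 0 1 3

C = [9/14, 6/7, 6/7, 1]
j=0: u_0=19/80 ∈ [0, 9/14) → index 0
j=1: u_1=39/80 ∈ [0, 9/14) → index 0
j=2: u_2=59/80 ∈ [9/14, 6/7) → index 1
j=3: u_3=79/80 ∈ [6/7, 1) → index 3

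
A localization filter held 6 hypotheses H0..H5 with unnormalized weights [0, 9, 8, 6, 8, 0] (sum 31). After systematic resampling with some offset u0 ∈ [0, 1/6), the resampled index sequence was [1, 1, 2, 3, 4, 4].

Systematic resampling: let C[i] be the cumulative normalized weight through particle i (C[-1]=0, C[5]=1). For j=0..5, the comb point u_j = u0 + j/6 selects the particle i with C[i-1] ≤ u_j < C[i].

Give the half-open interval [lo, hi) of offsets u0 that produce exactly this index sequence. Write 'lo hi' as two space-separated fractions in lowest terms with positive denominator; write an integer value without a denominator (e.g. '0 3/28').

7/93 23/186

C = [0, 9/31, 17/31, 23/31, 1, 1]
j=0 picked index 1: u0 ∈ [0, 9/31)
j=1 picked index 1: u0 ∈ [-1/6, 23/186)
j=2 picked index 2: u0 ∈ [-4/93, 20/93)
j=3 picked index 3: u0 ∈ [3/62, 15/62)
j=4 picked index 4: u0 ∈ [7/93, 1/3)
j=5 picked index 4: u0 ∈ [-17/186, 1/6)
intersection: [7/93, 23/186)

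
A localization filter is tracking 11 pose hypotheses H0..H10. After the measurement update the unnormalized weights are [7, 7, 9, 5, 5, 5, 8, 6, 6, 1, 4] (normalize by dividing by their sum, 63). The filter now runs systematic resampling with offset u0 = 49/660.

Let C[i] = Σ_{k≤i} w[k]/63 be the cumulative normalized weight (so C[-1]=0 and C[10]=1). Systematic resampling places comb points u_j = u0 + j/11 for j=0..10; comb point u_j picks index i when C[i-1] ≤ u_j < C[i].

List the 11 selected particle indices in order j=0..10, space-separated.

C = [1/9, 2/9, 23/63, 4/9, 11/21, 38/63, 46/63, 52/63, 58/63, 59/63, 1]
j=0: u_0=49/660 ∈ [0, 1/9) → index 0
j=1: u_1=109/660 ∈ [1/9, 2/9) → index 1
j=2: u_2=169/660 ∈ [2/9, 23/63) → index 2
j=3: u_3=229/660 ∈ [2/9, 23/63) → index 2
j=4: u_4=289/660 ∈ [23/63, 4/9) → index 3
j=5: u_5=349/660 ∈ [11/21, 38/63) → index 5
j=6: u_6=409/660 ∈ [38/63, 46/63) → index 6
j=7: u_7=469/660 ∈ [38/63, 46/63) → index 6
j=8: u_8=529/660 ∈ [46/63, 52/63) → index 7
j=9: u_9=589/660 ∈ [52/63, 58/63) → index 8
j=10: u_10=59/60 ∈ [59/63, 1) → index 10

0 1 2 2 3 5 6 6 7 8 10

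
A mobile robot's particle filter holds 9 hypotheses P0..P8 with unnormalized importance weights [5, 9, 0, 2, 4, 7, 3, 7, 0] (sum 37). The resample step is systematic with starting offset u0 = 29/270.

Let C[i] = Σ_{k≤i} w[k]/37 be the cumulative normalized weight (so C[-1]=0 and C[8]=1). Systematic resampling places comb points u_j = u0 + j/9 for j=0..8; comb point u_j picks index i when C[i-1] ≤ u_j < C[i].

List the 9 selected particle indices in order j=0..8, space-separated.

0 1 1 4 5 5 6 7 7

C = [5/37, 14/37, 14/37, 16/37, 20/37, 27/37, 30/37, 1, 1]
j=0: u_0=29/270 ∈ [0, 5/37) → index 0
j=1: u_1=59/270 ∈ [5/37, 14/37) → index 1
j=2: u_2=89/270 ∈ [5/37, 14/37) → index 1
j=3: u_3=119/270 ∈ [16/37, 20/37) → index 4
j=4: u_4=149/270 ∈ [20/37, 27/37) → index 5
j=5: u_5=179/270 ∈ [20/37, 27/37) → index 5
j=6: u_6=209/270 ∈ [27/37, 30/37) → index 6
j=7: u_7=239/270 ∈ [30/37, 1) → index 7
j=8: u_8=269/270 ∈ [30/37, 1) → index 7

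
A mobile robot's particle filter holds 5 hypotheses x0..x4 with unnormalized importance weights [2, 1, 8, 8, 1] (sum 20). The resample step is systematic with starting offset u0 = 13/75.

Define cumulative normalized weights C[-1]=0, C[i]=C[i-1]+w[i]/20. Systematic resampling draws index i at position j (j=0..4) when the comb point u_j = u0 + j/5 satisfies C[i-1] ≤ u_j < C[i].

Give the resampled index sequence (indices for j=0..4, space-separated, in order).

2 2 3 3 4

C = [1/10, 3/20, 11/20, 19/20, 1]
j=0: u_0=13/75 ∈ [3/20, 11/20) → index 2
j=1: u_1=28/75 ∈ [3/20, 11/20) → index 2
j=2: u_2=43/75 ∈ [11/20, 19/20) → index 3
j=3: u_3=58/75 ∈ [11/20, 19/20) → index 3
j=4: u_4=73/75 ∈ [19/20, 1) → index 4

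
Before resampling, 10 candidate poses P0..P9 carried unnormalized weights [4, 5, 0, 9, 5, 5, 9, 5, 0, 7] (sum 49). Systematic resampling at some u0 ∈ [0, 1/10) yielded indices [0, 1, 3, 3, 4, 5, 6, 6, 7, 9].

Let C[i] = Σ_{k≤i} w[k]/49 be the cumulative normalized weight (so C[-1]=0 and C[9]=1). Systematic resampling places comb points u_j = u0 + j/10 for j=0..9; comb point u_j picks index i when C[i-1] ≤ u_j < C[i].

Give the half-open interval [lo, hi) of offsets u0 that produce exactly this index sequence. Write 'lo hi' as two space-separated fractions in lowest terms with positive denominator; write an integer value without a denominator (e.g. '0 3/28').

0 27/490

C = [4/49, 9/49, 9/49, 18/49, 23/49, 4/7, 37/49, 6/7, 6/7, 1]
j=0 picked index 0: u0 ∈ [0, 4/49)
j=1 picked index 1: u0 ∈ [-9/490, 41/490)
j=2 picked index 3: u0 ∈ [-4/245, 41/245)
j=3 picked index 3: u0 ∈ [-57/490, 33/490)
j=4 picked index 4: u0 ∈ [-8/245, 17/245)
j=5 picked index 5: u0 ∈ [-3/98, 1/14)
j=6 picked index 6: u0 ∈ [-1/35, 38/245)
j=7 picked index 6: u0 ∈ [-9/70, 27/490)
j=8 picked index 7: u0 ∈ [-11/245, 2/35)
j=9 picked index 9: u0 ∈ [-3/70, 1/10)
intersection: [0, 27/490)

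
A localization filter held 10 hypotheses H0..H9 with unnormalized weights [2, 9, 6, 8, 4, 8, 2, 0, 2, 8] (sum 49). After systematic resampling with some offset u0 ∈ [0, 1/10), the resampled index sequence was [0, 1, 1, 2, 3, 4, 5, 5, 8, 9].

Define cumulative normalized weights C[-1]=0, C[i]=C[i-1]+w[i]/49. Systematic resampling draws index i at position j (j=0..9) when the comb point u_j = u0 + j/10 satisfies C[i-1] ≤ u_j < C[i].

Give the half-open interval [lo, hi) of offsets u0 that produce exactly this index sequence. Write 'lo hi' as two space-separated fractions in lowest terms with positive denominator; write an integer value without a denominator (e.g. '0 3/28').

C = [2/49, 11/49, 17/49, 25/49, 29/49, 37/49, 39/49, 39/49, 41/49, 1]
j=0 picked index 0: u0 ∈ [0, 2/49)
j=1 picked index 1: u0 ∈ [-29/490, 61/490)
j=2 picked index 1: u0 ∈ [-39/245, 6/245)
j=3 picked index 2: u0 ∈ [-37/490, 23/490)
j=4 picked index 3: u0 ∈ [-13/245, 27/245)
j=5 picked index 4: u0 ∈ [1/98, 9/98)
j=6 picked index 5: u0 ∈ [-2/245, 38/245)
j=7 picked index 5: u0 ∈ [-53/490, 27/490)
j=8 picked index 8: u0 ∈ [-1/245, 9/245)
j=9 picked index 9: u0 ∈ [-31/490, 1/10)
intersection: [1/98, 6/245)

1/98 6/245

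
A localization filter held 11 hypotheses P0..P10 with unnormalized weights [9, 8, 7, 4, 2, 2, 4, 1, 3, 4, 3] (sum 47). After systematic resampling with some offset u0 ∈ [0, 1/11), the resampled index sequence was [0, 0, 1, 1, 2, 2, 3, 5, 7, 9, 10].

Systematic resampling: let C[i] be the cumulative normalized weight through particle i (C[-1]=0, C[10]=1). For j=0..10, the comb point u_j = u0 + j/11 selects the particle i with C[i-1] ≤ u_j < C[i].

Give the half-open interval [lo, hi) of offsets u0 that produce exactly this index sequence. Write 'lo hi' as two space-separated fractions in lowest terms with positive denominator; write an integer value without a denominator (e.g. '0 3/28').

C = [9/47, 17/47, 24/47, 28/47, 30/47, 32/47, 36/47, 37/47, 40/47, 44/47, 1]
j=0 picked index 0: u0 ∈ [0, 9/47)
j=1 picked index 0: u0 ∈ [-1/11, 52/517)
j=2 picked index 1: u0 ∈ [5/517, 93/517)
j=3 picked index 1: u0 ∈ [-42/517, 46/517)
j=4 picked index 2: u0 ∈ [-1/517, 76/517)
j=5 picked index 2: u0 ∈ [-48/517, 29/517)
j=6 picked index 3: u0 ∈ [-18/517, 26/517)
j=7 picked index 5: u0 ∈ [1/517, 23/517)
j=8 picked index 7: u0 ∈ [20/517, 31/517)
j=9 picked index 9: u0 ∈ [17/517, 61/517)
j=10 picked index 10: u0 ∈ [14/517, 1/11)
intersection: [20/517, 23/517)

20/517 23/517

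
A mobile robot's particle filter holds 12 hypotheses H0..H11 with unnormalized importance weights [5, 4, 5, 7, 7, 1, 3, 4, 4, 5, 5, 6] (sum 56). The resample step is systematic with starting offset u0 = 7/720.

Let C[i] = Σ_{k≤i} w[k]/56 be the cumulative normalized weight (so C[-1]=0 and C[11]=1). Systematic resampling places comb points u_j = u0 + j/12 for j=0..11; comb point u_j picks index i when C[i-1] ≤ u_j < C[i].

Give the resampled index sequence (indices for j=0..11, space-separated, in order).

0 1 2 3 3 4 5 7 8 9 10 11

C = [5/56, 9/56, 1/4, 3/8, 1/2, 29/56, 4/7, 9/14, 5/7, 45/56, 25/28, 1]
j=0: u_0=7/720 ∈ [0, 5/56) → index 0
j=1: u_1=67/720 ∈ [5/56, 9/56) → index 1
j=2: u_2=127/720 ∈ [9/56, 1/4) → index 2
j=3: u_3=187/720 ∈ [1/4, 3/8) → index 3
j=4: u_4=247/720 ∈ [1/4, 3/8) → index 3
j=5: u_5=307/720 ∈ [3/8, 1/2) → index 4
j=6: u_6=367/720 ∈ [1/2, 29/56) → index 5
j=7: u_7=427/720 ∈ [4/7, 9/14) → index 7
j=8: u_8=487/720 ∈ [9/14, 5/7) → index 8
j=9: u_9=547/720 ∈ [5/7, 45/56) → index 9
j=10: u_10=607/720 ∈ [45/56, 25/28) → index 10
j=11: u_11=667/720 ∈ [25/28, 1) → index 11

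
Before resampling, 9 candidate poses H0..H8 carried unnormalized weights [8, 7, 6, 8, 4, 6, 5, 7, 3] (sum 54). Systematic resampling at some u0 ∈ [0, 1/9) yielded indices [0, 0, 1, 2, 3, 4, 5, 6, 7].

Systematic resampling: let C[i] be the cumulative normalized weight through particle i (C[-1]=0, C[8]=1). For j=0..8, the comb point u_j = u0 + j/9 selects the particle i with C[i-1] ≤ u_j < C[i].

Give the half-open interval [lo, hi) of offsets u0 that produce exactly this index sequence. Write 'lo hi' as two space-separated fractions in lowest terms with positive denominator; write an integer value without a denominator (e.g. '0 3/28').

C = [4/27, 5/18, 7/18, 29/54, 11/18, 13/18, 22/27, 17/18, 1]
j=0 picked index 0: u0 ∈ [0, 4/27)
j=1 picked index 0: u0 ∈ [-1/9, 1/27)
j=2 picked index 1: u0 ∈ [-2/27, 1/18)
j=3 picked index 2: u0 ∈ [-1/18, 1/18)
j=4 picked index 3: u0 ∈ [-1/18, 5/54)
j=5 picked index 4: u0 ∈ [-1/54, 1/18)
j=6 picked index 5: u0 ∈ [-1/18, 1/18)
j=7 picked index 6: u0 ∈ [-1/18, 1/27)
j=8 picked index 7: u0 ∈ [-2/27, 1/18)
intersection: [0, 1/27)

0 1/27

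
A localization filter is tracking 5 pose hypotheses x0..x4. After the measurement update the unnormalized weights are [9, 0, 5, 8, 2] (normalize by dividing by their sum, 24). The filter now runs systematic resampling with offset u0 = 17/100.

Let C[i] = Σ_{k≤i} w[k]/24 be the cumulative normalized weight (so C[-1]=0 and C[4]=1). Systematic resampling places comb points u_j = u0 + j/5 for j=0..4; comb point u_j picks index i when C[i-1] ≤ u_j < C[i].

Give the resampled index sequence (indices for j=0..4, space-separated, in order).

0 0 2 3 4

C = [3/8, 3/8, 7/12, 11/12, 1]
j=0: u_0=17/100 ∈ [0, 3/8) → index 0
j=1: u_1=37/100 ∈ [0, 3/8) → index 0
j=2: u_2=57/100 ∈ [3/8, 7/12) → index 2
j=3: u_3=77/100 ∈ [7/12, 11/12) → index 3
j=4: u_4=97/100 ∈ [11/12, 1) → index 4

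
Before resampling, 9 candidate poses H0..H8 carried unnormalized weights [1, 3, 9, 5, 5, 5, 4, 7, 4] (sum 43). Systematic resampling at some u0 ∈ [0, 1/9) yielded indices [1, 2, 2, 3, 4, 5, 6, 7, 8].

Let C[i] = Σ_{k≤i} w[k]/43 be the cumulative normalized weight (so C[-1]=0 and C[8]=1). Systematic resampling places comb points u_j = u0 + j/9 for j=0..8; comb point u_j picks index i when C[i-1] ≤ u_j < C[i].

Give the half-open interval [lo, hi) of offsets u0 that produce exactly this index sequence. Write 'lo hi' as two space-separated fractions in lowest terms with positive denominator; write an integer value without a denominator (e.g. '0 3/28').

C = [1/43, 4/43, 13/43, 18/43, 23/43, 28/43, 32/43, 39/43, 1]
j=0 picked index 1: u0 ∈ [1/43, 4/43)
j=1 picked index 2: u0 ∈ [-7/387, 74/387)
j=2 picked index 2: u0 ∈ [-50/387, 31/387)
j=3 picked index 3: u0 ∈ [-4/129, 11/129)
j=4 picked index 4: u0 ∈ [-10/387, 35/387)
j=5 picked index 5: u0 ∈ [-8/387, 37/387)
j=6 picked index 6: u0 ∈ [-2/129, 10/129)
j=7 picked index 7: u0 ∈ [-13/387, 50/387)
j=8 picked index 8: u0 ∈ [7/387, 1/9)
intersection: [1/43, 10/129)

1/43 10/129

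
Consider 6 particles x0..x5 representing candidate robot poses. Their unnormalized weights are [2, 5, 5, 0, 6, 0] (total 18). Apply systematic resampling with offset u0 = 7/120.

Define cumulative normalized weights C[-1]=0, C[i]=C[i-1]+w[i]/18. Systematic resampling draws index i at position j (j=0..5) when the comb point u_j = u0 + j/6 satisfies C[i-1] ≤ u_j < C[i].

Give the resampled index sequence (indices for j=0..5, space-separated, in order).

0 1 2 2 4 4

C = [1/9, 7/18, 2/3, 2/3, 1, 1]
j=0: u_0=7/120 ∈ [0, 1/9) → index 0
j=1: u_1=9/40 ∈ [1/9, 7/18) → index 1
j=2: u_2=47/120 ∈ [7/18, 2/3) → index 2
j=3: u_3=67/120 ∈ [7/18, 2/3) → index 2
j=4: u_4=29/40 ∈ [2/3, 1) → index 4
j=5: u_5=107/120 ∈ [2/3, 1) → index 4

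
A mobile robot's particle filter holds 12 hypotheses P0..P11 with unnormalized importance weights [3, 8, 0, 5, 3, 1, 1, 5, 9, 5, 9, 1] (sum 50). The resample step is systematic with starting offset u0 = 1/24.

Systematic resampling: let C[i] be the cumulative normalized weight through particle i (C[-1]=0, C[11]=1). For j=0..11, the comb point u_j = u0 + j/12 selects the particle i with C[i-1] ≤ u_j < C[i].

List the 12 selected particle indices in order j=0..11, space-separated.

C = [3/50, 11/50, 11/50, 8/25, 19/50, 2/5, 21/50, 13/25, 7/10, 4/5, 49/50, 1]
j=0: u_0=1/24 ∈ [0, 3/50) → index 0
j=1: u_1=1/8 ∈ [3/50, 11/50) → index 1
j=2: u_2=5/24 ∈ [3/50, 11/50) → index 1
j=3: u_3=7/24 ∈ [11/50, 8/25) → index 3
j=4: u_4=3/8 ∈ [8/25, 19/50) → index 4
j=5: u_5=11/24 ∈ [21/50, 13/25) → index 7
j=6: u_6=13/24 ∈ [13/25, 7/10) → index 8
j=7: u_7=5/8 ∈ [13/25, 7/10) → index 8
j=8: u_8=17/24 ∈ [7/10, 4/5) → index 9
j=9: u_9=19/24 ∈ [7/10, 4/5) → index 9
j=10: u_10=7/8 ∈ [4/5, 49/50) → index 10
j=11: u_11=23/24 ∈ [4/5, 49/50) → index 10

0 1 1 3 4 7 8 8 9 9 10 10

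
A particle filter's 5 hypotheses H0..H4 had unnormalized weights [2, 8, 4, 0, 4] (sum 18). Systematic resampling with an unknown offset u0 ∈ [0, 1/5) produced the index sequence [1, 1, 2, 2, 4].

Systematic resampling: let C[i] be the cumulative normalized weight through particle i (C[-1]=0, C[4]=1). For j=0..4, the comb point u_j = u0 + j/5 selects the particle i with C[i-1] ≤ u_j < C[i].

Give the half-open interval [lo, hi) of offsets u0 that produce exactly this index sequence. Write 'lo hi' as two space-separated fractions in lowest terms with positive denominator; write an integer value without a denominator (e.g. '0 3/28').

C = [1/9, 5/9, 7/9, 7/9, 1]
j=0 picked index 1: u0 ∈ [1/9, 5/9)
j=1 picked index 1: u0 ∈ [-4/45, 16/45)
j=2 picked index 2: u0 ∈ [7/45, 17/45)
j=3 picked index 2: u0 ∈ [-2/45, 8/45)
j=4 picked index 4: u0 ∈ [-1/45, 1/5)
intersection: [7/45, 8/45)

7/45 8/45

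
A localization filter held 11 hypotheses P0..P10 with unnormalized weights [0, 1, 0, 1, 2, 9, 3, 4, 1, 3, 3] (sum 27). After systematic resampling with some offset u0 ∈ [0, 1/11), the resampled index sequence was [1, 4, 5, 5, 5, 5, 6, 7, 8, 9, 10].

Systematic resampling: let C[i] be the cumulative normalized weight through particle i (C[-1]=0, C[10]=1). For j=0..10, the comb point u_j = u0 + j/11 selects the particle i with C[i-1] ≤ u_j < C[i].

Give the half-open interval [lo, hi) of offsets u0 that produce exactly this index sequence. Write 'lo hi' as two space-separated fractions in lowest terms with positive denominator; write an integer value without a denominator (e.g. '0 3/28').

C = [0, 1/27, 1/27, 2/27, 4/27, 13/27, 16/27, 20/27, 7/9, 8/9, 1]
j=0 picked index 1: u0 ∈ [0, 1/27)
j=1 picked index 4: u0 ∈ [-5/297, 17/297)
j=2 picked index 5: u0 ∈ [-10/297, 89/297)
j=3 picked index 5: u0 ∈ [-37/297, 62/297)
j=4 picked index 5: u0 ∈ [-64/297, 35/297)
j=5 picked index 5: u0 ∈ [-91/297, 8/297)
j=6 picked index 6: u0 ∈ [-19/297, 14/297)
j=7 picked index 7: u0 ∈ [-13/297, 31/297)
j=8 picked index 8: u0 ∈ [4/297, 5/99)
j=9 picked index 9: u0 ∈ [-4/99, 7/99)
j=10 picked index 10: u0 ∈ [-2/99, 1/11)
intersection: [4/297, 8/297)

4/297 8/297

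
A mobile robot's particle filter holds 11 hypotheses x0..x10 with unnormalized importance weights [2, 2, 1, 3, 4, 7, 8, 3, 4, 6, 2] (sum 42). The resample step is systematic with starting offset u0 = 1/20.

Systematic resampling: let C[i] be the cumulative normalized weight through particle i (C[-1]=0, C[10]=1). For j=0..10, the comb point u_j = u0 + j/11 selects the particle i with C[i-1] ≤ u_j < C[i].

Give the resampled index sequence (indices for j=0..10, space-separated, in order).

1 3 4 5 5 6 6 7 8 9 10

C = [1/21, 2/21, 5/42, 4/21, 2/7, 19/42, 9/14, 5/7, 17/21, 20/21, 1]
j=0: u_0=1/20 ∈ [1/21, 2/21) → index 1
j=1: u_1=31/220 ∈ [5/42, 4/21) → index 3
j=2: u_2=51/220 ∈ [4/21, 2/7) → index 4
j=3: u_3=71/220 ∈ [2/7, 19/42) → index 5
j=4: u_4=91/220 ∈ [2/7, 19/42) → index 5
j=5: u_5=111/220 ∈ [19/42, 9/14) → index 6
j=6: u_6=131/220 ∈ [19/42, 9/14) → index 6
j=7: u_7=151/220 ∈ [9/14, 5/7) → index 7
j=8: u_8=171/220 ∈ [5/7, 17/21) → index 8
j=9: u_9=191/220 ∈ [17/21, 20/21) → index 9
j=10: u_10=211/220 ∈ [20/21, 1) → index 10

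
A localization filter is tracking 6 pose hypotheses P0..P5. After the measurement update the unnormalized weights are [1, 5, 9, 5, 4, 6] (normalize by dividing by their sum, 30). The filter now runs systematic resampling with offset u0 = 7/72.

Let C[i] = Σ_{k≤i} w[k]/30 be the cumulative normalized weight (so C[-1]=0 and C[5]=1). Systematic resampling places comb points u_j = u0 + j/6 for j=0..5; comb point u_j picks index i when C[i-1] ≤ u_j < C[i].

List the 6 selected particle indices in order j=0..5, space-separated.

1 2 2 3 4 5

C = [1/30, 1/5, 1/2, 2/3, 4/5, 1]
j=0: u_0=7/72 ∈ [1/30, 1/5) → index 1
j=1: u_1=19/72 ∈ [1/5, 1/2) → index 2
j=2: u_2=31/72 ∈ [1/5, 1/2) → index 2
j=3: u_3=43/72 ∈ [1/2, 2/3) → index 3
j=4: u_4=55/72 ∈ [2/3, 4/5) → index 4
j=5: u_5=67/72 ∈ [4/5, 1) → index 5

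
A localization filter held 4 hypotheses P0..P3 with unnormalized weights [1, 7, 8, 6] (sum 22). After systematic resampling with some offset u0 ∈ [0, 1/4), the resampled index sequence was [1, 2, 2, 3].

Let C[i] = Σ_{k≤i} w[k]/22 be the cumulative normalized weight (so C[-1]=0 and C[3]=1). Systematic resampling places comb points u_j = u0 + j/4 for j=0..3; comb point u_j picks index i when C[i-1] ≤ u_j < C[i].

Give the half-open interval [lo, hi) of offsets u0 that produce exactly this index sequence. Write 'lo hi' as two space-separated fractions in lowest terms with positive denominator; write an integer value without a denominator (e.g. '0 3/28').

C = [1/22, 4/11, 8/11, 1]
j=0 picked index 1: u0 ∈ [1/22, 4/11)
j=1 picked index 2: u0 ∈ [5/44, 21/44)
j=2 picked index 2: u0 ∈ [-3/22, 5/22)
j=3 picked index 3: u0 ∈ [-1/44, 1/4)
intersection: [5/44, 5/22)

5/44 5/22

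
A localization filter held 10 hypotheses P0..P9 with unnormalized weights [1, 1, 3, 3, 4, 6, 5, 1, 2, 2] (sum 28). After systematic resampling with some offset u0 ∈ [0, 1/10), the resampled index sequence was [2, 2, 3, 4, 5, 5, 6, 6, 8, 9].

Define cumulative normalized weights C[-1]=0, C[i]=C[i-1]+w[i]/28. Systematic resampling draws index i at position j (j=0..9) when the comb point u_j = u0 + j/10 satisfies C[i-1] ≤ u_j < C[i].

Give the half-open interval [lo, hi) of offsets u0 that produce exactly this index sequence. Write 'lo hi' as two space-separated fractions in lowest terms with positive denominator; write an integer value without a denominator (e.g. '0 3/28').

1/14 11/140

C = [1/28, 1/14, 5/28, 2/7, 3/7, 9/14, 23/28, 6/7, 13/14, 1]
j=0 picked index 2: u0 ∈ [1/14, 5/28)
j=1 picked index 2: u0 ∈ [-1/35, 11/140)
j=2 picked index 3: u0 ∈ [-3/140, 3/35)
j=3 picked index 4: u0 ∈ [-1/70, 9/70)
j=4 picked index 5: u0 ∈ [1/35, 17/70)
j=5 picked index 5: u0 ∈ [-1/14, 1/7)
j=6 picked index 6: u0 ∈ [3/70, 31/140)
j=7 picked index 6: u0 ∈ [-2/35, 17/140)
j=8 picked index 8: u0 ∈ [2/35, 9/70)
j=9 picked index 9: u0 ∈ [1/35, 1/10)
intersection: [1/14, 11/140)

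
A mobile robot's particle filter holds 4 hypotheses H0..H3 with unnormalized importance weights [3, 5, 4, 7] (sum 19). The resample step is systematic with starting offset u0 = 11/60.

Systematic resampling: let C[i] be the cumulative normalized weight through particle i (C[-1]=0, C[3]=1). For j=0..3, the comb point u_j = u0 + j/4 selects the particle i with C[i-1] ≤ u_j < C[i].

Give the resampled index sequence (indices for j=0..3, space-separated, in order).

C = [3/19, 8/19, 12/19, 1]
j=0: u_0=11/60 ∈ [3/19, 8/19) → index 1
j=1: u_1=13/30 ∈ [8/19, 12/19) → index 2
j=2: u_2=41/60 ∈ [12/19, 1) → index 3
j=3: u_3=14/15 ∈ [12/19, 1) → index 3

1 2 3 3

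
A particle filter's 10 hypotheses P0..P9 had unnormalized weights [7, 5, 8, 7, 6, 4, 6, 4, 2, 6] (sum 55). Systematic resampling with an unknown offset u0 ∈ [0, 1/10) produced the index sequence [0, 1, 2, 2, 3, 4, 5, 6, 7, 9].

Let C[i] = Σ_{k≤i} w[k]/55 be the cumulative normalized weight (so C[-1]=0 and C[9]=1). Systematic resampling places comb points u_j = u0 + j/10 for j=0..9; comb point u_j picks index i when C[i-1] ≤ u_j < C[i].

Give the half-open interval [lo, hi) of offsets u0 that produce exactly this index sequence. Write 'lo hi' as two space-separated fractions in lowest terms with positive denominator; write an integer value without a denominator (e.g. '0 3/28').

C = [7/55, 12/55, 4/11, 27/55, 3/5, 37/55, 43/55, 47/55, 49/55, 1]
j=0 picked index 0: u0 ∈ [0, 7/55)
j=1 picked index 1: u0 ∈ [3/110, 13/110)
j=2 picked index 2: u0 ∈ [1/55, 9/55)
j=3 picked index 2: u0 ∈ [-9/110, 7/110)
j=4 picked index 3: u0 ∈ [-2/55, 1/11)
j=5 picked index 4: u0 ∈ [-1/110, 1/10)
j=6 picked index 5: u0 ∈ [0, 4/55)
j=7 picked index 6: u0 ∈ [-3/110, 9/110)
j=8 picked index 7: u0 ∈ [-1/55, 3/55)
j=9 picked index 9: u0 ∈ [-1/110, 1/10)
intersection: [3/110, 3/55)

3/110 3/55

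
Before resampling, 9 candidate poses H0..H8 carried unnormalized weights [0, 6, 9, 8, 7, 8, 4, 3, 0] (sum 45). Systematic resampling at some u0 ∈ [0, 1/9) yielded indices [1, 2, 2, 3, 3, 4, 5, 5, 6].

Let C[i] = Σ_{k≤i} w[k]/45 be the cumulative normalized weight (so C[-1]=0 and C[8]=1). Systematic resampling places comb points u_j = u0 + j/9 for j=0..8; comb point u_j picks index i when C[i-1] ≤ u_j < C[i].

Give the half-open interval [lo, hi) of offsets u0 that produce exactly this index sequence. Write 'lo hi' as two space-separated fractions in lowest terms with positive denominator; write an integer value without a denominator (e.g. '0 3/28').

C = [0, 2/15, 1/3, 23/45, 2/3, 38/45, 14/15, 1, 1]
j=0 picked index 1: u0 ∈ [0, 2/15)
j=1 picked index 2: u0 ∈ [1/45, 2/9)
j=2 picked index 2: u0 ∈ [-4/45, 1/9)
j=3 picked index 3: u0 ∈ [0, 8/45)
j=4 picked index 3: u0 ∈ [-1/9, 1/15)
j=5 picked index 4: u0 ∈ [-2/45, 1/9)
j=6 picked index 5: u0 ∈ [0, 8/45)
j=7 picked index 5: u0 ∈ [-1/9, 1/15)
j=8 picked index 6: u0 ∈ [-2/45, 2/45)
intersection: [1/45, 2/45)

1/45 2/45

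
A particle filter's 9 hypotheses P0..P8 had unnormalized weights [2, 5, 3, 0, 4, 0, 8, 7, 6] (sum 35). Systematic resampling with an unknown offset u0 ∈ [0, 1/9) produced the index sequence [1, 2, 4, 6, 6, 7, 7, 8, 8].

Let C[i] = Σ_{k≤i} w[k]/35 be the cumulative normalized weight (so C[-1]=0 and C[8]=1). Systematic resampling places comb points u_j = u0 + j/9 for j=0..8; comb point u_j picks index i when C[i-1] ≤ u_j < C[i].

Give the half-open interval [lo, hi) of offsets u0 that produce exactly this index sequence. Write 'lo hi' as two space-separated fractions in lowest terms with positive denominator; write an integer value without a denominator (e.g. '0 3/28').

4/45 1/9

C = [2/35, 1/5, 2/7, 2/7, 2/5, 2/5, 22/35, 29/35, 1]
j=0 picked index 1: u0 ∈ [2/35, 1/5)
j=1 picked index 2: u0 ∈ [4/45, 11/63)
j=2 picked index 4: u0 ∈ [4/63, 8/45)
j=3 picked index 6: u0 ∈ [1/15, 31/105)
j=4 picked index 6: u0 ∈ [-2/45, 58/315)
j=5 picked index 7: u0 ∈ [23/315, 86/315)
j=6 picked index 7: u0 ∈ [-4/105, 17/105)
j=7 picked index 8: u0 ∈ [16/315, 2/9)
j=8 picked index 8: u0 ∈ [-19/315, 1/9)
intersection: [4/45, 1/9)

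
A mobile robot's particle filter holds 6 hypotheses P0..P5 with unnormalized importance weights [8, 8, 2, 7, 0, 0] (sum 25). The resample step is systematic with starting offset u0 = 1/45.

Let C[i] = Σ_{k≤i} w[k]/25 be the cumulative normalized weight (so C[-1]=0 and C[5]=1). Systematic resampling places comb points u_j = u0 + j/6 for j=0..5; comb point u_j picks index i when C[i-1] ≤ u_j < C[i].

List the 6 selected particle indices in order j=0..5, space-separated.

0 0 1 1 2 3

C = [8/25, 16/25, 18/25, 1, 1, 1]
j=0: u_0=1/45 ∈ [0, 8/25) → index 0
j=1: u_1=17/90 ∈ [0, 8/25) → index 0
j=2: u_2=16/45 ∈ [8/25, 16/25) → index 1
j=3: u_3=47/90 ∈ [8/25, 16/25) → index 1
j=4: u_4=31/45 ∈ [16/25, 18/25) → index 2
j=5: u_5=77/90 ∈ [18/25, 1) → index 3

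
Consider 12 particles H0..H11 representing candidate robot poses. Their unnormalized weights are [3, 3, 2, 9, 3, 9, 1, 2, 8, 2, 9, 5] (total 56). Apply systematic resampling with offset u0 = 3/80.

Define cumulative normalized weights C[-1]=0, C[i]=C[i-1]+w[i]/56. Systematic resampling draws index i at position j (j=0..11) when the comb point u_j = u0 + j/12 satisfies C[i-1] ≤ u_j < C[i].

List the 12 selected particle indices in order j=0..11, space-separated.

0 2 3 3 5 5 7 8 8 10 10 11

C = [3/56, 3/28, 1/7, 17/56, 5/14, 29/56, 15/28, 4/7, 5/7, 3/4, 51/56, 1]
j=0: u_0=3/80 ∈ [0, 3/56) → index 0
j=1: u_1=29/240 ∈ [3/28, 1/7) → index 2
j=2: u_2=49/240 ∈ [1/7, 17/56) → index 3
j=3: u_3=23/80 ∈ [1/7, 17/56) → index 3
j=4: u_4=89/240 ∈ [5/14, 29/56) → index 5
j=5: u_5=109/240 ∈ [5/14, 29/56) → index 5
j=6: u_6=43/80 ∈ [15/28, 4/7) → index 7
j=7: u_7=149/240 ∈ [4/7, 5/7) → index 8
j=8: u_8=169/240 ∈ [4/7, 5/7) → index 8
j=9: u_9=63/80 ∈ [3/4, 51/56) → index 10
j=10: u_10=209/240 ∈ [3/4, 51/56) → index 10
j=11: u_11=229/240 ∈ [51/56, 1) → index 11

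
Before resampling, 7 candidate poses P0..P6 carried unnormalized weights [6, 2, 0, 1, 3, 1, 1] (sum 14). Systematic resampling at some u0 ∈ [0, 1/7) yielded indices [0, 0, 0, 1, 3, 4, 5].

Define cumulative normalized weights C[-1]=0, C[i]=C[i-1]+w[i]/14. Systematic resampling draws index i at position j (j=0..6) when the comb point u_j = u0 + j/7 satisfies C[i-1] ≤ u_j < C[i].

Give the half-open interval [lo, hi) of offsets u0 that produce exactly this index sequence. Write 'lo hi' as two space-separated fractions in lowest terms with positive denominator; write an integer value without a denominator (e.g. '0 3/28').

C = [3/7, 4/7, 4/7, 9/14, 6/7, 13/14, 1]
j=0 picked index 0: u0 ∈ [0, 3/7)
j=1 picked index 0: u0 ∈ [-1/7, 2/7)
j=2 picked index 0: u0 ∈ [-2/7, 1/7)
j=3 picked index 1: u0 ∈ [0, 1/7)
j=4 picked index 3: u0 ∈ [0, 1/14)
j=5 picked index 4: u0 ∈ [-1/14, 1/7)
j=6 picked index 5: u0 ∈ [0, 1/14)
intersection: [0, 1/14)

0 1/14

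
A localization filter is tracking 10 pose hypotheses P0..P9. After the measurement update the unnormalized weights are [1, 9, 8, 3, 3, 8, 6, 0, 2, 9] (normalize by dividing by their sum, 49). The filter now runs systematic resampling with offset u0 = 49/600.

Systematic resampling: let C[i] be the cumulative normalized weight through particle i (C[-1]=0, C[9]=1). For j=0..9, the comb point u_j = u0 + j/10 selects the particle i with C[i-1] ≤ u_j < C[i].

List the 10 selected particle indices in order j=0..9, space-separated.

1 1 2 3 4 5 6 8 9 9

C = [1/49, 10/49, 18/49, 3/7, 24/49, 32/49, 38/49, 38/49, 40/49, 1]
j=0: u_0=49/600 ∈ [1/49, 10/49) → index 1
j=1: u_1=109/600 ∈ [1/49, 10/49) → index 1
j=2: u_2=169/600 ∈ [10/49, 18/49) → index 2
j=3: u_3=229/600 ∈ [18/49, 3/7) → index 3
j=4: u_4=289/600 ∈ [3/7, 24/49) → index 4
j=5: u_5=349/600 ∈ [24/49, 32/49) → index 5
j=6: u_6=409/600 ∈ [32/49, 38/49) → index 6
j=7: u_7=469/600 ∈ [38/49, 40/49) → index 8
j=8: u_8=529/600 ∈ [40/49, 1) → index 9
j=9: u_9=589/600 ∈ [40/49, 1) → index 9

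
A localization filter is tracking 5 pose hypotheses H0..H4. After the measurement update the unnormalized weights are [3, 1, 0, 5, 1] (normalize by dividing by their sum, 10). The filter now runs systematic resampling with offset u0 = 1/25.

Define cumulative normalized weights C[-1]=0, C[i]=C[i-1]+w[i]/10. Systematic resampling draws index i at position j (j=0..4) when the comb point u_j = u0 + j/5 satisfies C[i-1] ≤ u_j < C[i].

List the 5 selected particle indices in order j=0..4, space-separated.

C = [3/10, 2/5, 2/5, 9/10, 1]
j=0: u_0=1/25 ∈ [0, 3/10) → index 0
j=1: u_1=6/25 ∈ [0, 3/10) → index 0
j=2: u_2=11/25 ∈ [2/5, 9/10) → index 3
j=3: u_3=16/25 ∈ [2/5, 9/10) → index 3
j=4: u_4=21/25 ∈ [2/5, 9/10) → index 3

0 0 3 3 3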